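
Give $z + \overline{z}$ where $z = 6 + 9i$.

z + conjugate(z) = (a + bi) + (a - bi) = 2a
= 2 * 6 = 12


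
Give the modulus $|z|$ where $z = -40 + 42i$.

|z| = sqrt(a^2 + b^2) = sqrt((-40)^2 + 42^2) = sqrt(3364) = 58


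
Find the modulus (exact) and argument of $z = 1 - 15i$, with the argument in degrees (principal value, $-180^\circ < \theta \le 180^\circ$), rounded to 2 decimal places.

|z| = sqrt(1^2 + (-15)^2) = sqrt(226)
arg(z) = arctan(b/a) = arctan(-15/1) (quadrant-adjusted) = -86.19°


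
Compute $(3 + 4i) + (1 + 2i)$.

(3 + 1) + (4 + 2)i = 4 + 6i


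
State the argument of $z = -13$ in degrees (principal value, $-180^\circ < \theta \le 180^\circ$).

b = 0 and a < 0, so z lies on the negative real axis: θ = 180°


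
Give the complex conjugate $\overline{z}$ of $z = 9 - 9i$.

If z = a + bi, then conjugate(z) = a - bi
conjugate(9 - 9i) = 9 + 9i


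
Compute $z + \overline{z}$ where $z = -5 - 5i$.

z + conjugate(z) = (a + bi) + (a - bi) = 2a
= 2 * (-5) = -10


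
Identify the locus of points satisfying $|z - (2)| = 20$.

|z - z0| = r describes a circle centered at z0 with radius r
Here z0 = 2 and r = 20
Locus: Circle centered at (2, 0) with radius 20


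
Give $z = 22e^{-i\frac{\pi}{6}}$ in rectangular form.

a = r cos θ = 22 * sqrt(3)/2 = 11*sqrt(3)
b = r sin θ = 22 * -1/2 = -11
z = 11*sqrt(3) - 11i


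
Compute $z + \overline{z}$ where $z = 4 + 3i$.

z + conjugate(z) = (a + bi) + (a - bi) = 2a
= 2 * 4 = 8


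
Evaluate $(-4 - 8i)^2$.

(a + bi)^2 = a^2 - b^2 + 2abi
= (-4)^2 - (-8)^2 + 2*(-4)*(-8)i
= -48 + 64i


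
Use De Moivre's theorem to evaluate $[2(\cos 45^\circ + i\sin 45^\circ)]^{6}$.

By De Moivre: z^n = r^n(cos(nθ) + i sin(nθ))
= 2^6(cos(6*45°) + i sin(6*45°))
= 64(cos 270° + i sin 270°)
= -64i


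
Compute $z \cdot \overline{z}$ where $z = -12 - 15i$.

z * conjugate(z) = |z|^2 = a^2 + b^2
= (-12)^2 + (-15)^2 = 369


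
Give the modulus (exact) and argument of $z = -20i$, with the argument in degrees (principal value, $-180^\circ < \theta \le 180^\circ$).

|z| = sqrt(0^2 + (-20)^2) = 20
a = 0 and b < 0, so z lies on the negative imaginary axis: arg(z) = -90°


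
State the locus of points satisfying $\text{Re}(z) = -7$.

Re(z) = x where z = x + yi; the equation x = -7 is satisfied by all points with that x-coordinate
Locus: Vertical line x = -7


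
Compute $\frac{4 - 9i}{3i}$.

Multiply numerator and denominator by conjugate (-3i):
= (4 - 9i)(-3i) / (0^2 + 3^2)
= (-27 - 12i) / 9
Divide through by 3: (-9 - 4i) / 3
= -3 - (4/3)i


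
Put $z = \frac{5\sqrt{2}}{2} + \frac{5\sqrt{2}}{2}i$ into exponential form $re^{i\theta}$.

r = |z| = sqrt((5*sqrt(2)/2)^2 + (5*sqrt(2)/2)^2) = sqrt(25/2 + 25/2) = sqrt(25) = 5
θ = arctan(b/a) = arctan(3.5355/3.5355) (quadrant-adjusted) = 45° = π/4
z = 5e^(i*π/4)


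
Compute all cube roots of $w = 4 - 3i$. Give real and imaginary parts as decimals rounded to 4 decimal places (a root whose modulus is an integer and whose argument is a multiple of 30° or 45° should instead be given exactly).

|w| = 5, arg(w) ≈ 323.130102°
Root modulus = 5^(1/3) ≈ 1.709976
Root arguments: θ_k = (arg(w) + 360°k)/3 for k = 0, 1, ..., 2
Compute each root as (root modulus)(cos θ_k + i sin θ_k) using full-precision intermediates, then round to 4 decimal places.
Roots: -0.5202 + 1.6289i, -1.1506 - 1.2650i, 1.6708 - 0.3640i


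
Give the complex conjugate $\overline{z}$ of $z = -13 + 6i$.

If z = a + bi, then conjugate(z) = a - bi
conjugate(-13 + 6i) = -13 - 6i


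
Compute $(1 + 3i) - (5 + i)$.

(1 - 5) + (3 - 1)i = -4 + 2i


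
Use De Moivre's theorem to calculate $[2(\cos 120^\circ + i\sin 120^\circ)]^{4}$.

By De Moivre: z^n = r^n(cos(nθ) + i sin(nθ))
= 2^4(cos(4*120°) + i sin(4*120°))
= 16(cos 120° + i sin 120°)
= -8 + 8*sqrt(3)i


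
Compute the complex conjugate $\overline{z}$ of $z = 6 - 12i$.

If z = a + bi, then conjugate(z) = a - bi
conjugate(6 - 12i) = 6 + 12i


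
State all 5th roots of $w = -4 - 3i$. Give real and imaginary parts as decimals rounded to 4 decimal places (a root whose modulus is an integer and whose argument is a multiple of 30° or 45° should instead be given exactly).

|w| = 5, arg(w) ≈ 216.869898°
Root modulus = 5^(1/5) ≈ 1.379730
Root arguments: θ_k = (arg(w) + 360°k)/5 for k = 0, 1, ..., 4
Compute each root as (root modulus)(cos θ_k + i sin θ_k) using full-precision intermediates, then round to 4 decimal places.
Roots: 1.0029 + 0.9475i, -0.5912 + 1.2466i, -1.3683 - 0.1771i, -0.2544 - 1.3561i, 1.2111 - 0.6610i


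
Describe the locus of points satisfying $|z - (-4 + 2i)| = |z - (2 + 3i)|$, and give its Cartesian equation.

|z - z1| = |z - z2| means z is equidistant from z1 and z2,
i.e. the perpendicular bisector of the segment from (-4, 2) to (2, 3) (midpoint (-1, 5/2)).
With z = x + yi, square both sides:
(x - (-4))^2 + (y - 2)^2 = (x - 2)^2 + (y - 3)^2
The x^2 and y^2 terms cancel: 12x + 2y = 13 - 20 = -7
Simplify: 12x + 2y = -7
Locus: Perpendicular bisector of the segment from (-4, 2) to (2, 3): the line 12x + 2y = -7


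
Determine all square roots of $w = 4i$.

|w| = 4, arg(w) = 90°
Root modulus = 4^(1/2) = 2
Root arguments: θ_k = (90° + 360°k)/2 for k = 0, 1, ..., 1
Roots: sqrt(2) + sqrt(2)i, -sqrt(2) - sqrt(2)i


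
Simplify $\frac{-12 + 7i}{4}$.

Divisor is real, so divide each part by 4:
= -3 + (7/4)i


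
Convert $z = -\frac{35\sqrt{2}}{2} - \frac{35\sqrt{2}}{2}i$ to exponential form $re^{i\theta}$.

r = |z| = sqrt((-35*sqrt(2)/2)^2 + (-35*sqrt(2)/2)^2) = sqrt(1225/2 + 1225/2) = sqrt(1225) = 35
θ = arctan(b/a) = arctan(-24.7487/-24.7487) (quadrant-adjusted) = -135° = -3π/4
z = 35e^(-i*3π/4)


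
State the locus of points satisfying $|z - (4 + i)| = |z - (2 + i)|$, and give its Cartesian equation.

|z - z1| = |z - z2| means z is equidistant from z1 and z2,
i.e. the perpendicular bisector of the segment from (4, 1) to (2, 1) (midpoint (3, 1)).
With z = x + yi, square both sides:
(x - 4)^2 + (y - 1)^2 = (x - 2)^2 + (y - 1)^2
The x^2 and y^2 terms cancel: -4x + 0y = 5 - 17 = -12
Simplify: x = 3
Locus: Perpendicular bisector of the segment from (4, 1) to (2, 1): the line x = 3


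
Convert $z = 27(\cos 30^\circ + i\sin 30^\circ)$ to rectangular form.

a = r cos θ = 27 * sqrt(3)/2 = 27*sqrt(3)/2
b = r sin θ = 27 * 1/2 = 27/2
z = 27*sqrt(3)/2 + (27/2)i


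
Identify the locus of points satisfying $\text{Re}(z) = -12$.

Re(z) = x where z = x + yi; the equation x = -12 is satisfied by all points with that x-coordinate
Locus: Vertical line x = -12


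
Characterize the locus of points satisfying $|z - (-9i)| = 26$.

|z - z0| = r describes a circle centered at z0 with radius r
Here z0 = -9i and r = 26
Locus: Circle centered at (0, -9) with radius 26


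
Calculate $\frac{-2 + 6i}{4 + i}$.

Multiply numerator and denominator by conjugate (4 - i):
= (-2 + 6i)(4 - i) / (4^2 + 1^2)
= (-2 + 26i) / 17
= -2/17 + (26/17)i


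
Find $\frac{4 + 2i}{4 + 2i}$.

Multiply numerator and denominator by conjugate (4 - 2i):
= (4 + 2i)(4 - 2i) / (4^2 + 2^2)
= (20) / 20
= 1


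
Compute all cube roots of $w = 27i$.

|w| = 27, arg(w) = 90°
Root modulus = 27^(1/3) = 3
Root arguments: θ_k = (90° + 360°k)/3 for k = 0, 1, ..., 2
Roots: 3*sqrt(3)/2 + (3/2)i, -3*sqrt(3)/2 + (3/2)i, -3i


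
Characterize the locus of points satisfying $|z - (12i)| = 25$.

|z - z0| = r describes a circle centered at z0 with radius r
Here z0 = 12i and r = 25
Locus: Circle centered at (0, 12) with radius 25


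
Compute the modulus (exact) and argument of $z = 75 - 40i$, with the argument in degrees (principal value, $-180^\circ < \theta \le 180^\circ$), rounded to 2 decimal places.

|z| = sqrt(75^2 + (-40)^2) = 85
arg(z) = arctan(b/a) = arctan(-40/75) (quadrant-adjusted) = -28.07°


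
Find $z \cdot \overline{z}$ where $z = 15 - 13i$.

z * conjugate(z) = |z|^2 = a^2 + b^2
= 15^2 + (-13)^2 = 394


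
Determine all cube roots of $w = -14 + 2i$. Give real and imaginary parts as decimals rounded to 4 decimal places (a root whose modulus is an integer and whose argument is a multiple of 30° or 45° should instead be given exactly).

|w| = sqrt(200) ≈ 14.142136, arg(w) ≈ 171.869898°
Root modulus = sqrt(200)^(1/3) ≈ 2.418271
Root arguments: θ_k = (arg(w) + 360°k)/3 for k = 0, 1, ..., 2
Compute each root as (root modulus)(cos θ_k + i sin θ_k) using full-precision intermediates, then round to 4 decimal places.
Roots: 1.3068 + 2.0348i, -2.4156 + 0.1143i, 1.1088 - 2.1491i


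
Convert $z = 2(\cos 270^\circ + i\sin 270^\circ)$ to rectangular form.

a = r cos θ = 2 * 0 = 0
b = r sin θ = 2 * -1 = -2
z = -2i


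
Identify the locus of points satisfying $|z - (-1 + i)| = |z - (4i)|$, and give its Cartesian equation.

|z - z1| = |z - z2| means z is equidistant from z1 and z2,
i.e. the perpendicular bisector of the segment from (-1, 1) to (0, 4) (midpoint (-1/2, 5/2)).
With z = x + yi, square both sides:
(x - (-1))^2 + (y - 1)^2 = (x - 0)^2 + (y - 4)^2
The x^2 and y^2 terms cancel: 2x + 6y = 16 - 2 = 14
Simplify: x + 3y = 7
Locus: Perpendicular bisector of the segment from (-1, 1) to (0, 4): the line x + 3y = 7


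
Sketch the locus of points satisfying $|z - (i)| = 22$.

|z - z0| = r describes a circle centered at z0 with radius r
Here z0 = i and r = 22
Locus: Circle centered at (0, 1) with radius 22


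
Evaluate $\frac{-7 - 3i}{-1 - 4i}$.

Multiply numerator and denominator by conjugate (-1 + 4i):
= (-7 - 3i)(-1 + 4i) / ((-1)^2 + (-4)^2)
= (19 - 25i) / 17
= 19/17 - (25/17)i


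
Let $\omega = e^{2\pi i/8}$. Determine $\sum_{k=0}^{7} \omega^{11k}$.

Let ζ = ω^11 = e^(2πi·11/8). Since 8 ∤ 11, ζ ≠ 1.
Sum = Σ_{k=0}^{7} ζ^k = (ζ^8 - 1)/(ζ - 1) = (ω^{11·8} - 1)/(ζ - 1) = (1 - 1)/(ζ - 1) = 0


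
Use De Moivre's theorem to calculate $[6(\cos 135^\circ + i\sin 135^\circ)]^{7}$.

By De Moivre: z^n = r^n(cos(nθ) + i sin(nθ))
= 6^7(cos(7*135°) + i sin(7*135°))
= 279936(cos 225° + i sin 225°)
= -139968*sqrt(2) - 139968*sqrt(2)i


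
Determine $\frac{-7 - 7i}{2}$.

Divisor is real, so divide each part by 2:
= -7/2 - (7/2)i


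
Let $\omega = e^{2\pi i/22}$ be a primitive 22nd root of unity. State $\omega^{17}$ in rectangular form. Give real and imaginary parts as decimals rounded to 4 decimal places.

ω^17 = e^(2πi·17/22) = e^(i·17π/11)
= cos(17π/11) + i sin(17π/11)
= 0.1423 - 0.9898i


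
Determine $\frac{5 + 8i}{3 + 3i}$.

Multiply numerator and denominator by conjugate (3 - 3i):
= (5 + 8i)(3 - 3i) / (3^2 + 3^2)
= (39 + 9i) / 18
Divide through by 3: (13 + 3i) / 6
= 13/6 + (1/2)i


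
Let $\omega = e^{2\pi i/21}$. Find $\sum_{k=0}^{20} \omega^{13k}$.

Let ζ = ω^13 = e^(2πi·13/21). Since 21 ∤ 13, ζ ≠ 1.
Sum = Σ_{k=0}^{20} ζ^k = (ζ^21 - 1)/(ζ - 1) = (ω^{13·21} - 1)/(ζ - 1) = (1 - 1)/(ζ - 1) = 0


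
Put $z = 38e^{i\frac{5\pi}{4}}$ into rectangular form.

a = r cos θ = 38 * -sqrt(2)/2 = -19*sqrt(2)
b = r sin θ = 38 * -sqrt(2)/2 = -19*sqrt(2)
z = -19*sqrt(2) - 19*sqrt(2)i


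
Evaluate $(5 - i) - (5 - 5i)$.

(5 - 5) + (-1 - (-5))i = 4i


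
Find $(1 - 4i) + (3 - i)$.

(1 + 3) + (-4 + (-1))i = 4 - 5i


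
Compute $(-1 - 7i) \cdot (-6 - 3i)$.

(a1*a2 - b1*b2) + (a1*b2 + b1*a2)i
= (6 - 21) + (3 + 42)i
= -15 + 45i


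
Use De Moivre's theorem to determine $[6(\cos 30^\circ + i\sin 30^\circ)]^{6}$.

By De Moivre: z^n = r^n(cos(nθ) + i sin(nθ))
= 6^6(cos(6*30°) + i sin(6*30°))
= 46656(cos 180° + i sin 180°)
= -46656


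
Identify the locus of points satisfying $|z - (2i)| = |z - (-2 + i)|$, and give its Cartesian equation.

|z - z1| = |z - z2| means z is equidistant from z1 and z2,
i.e. the perpendicular bisector of the segment from (0, 2) to (-2, 1) (midpoint (-1, 3/2)).
With z = x + yi, square both sides:
(x - 0)^2 + (y - 2)^2 = (x - (-2))^2 + (y - 1)^2
The x^2 and y^2 terms cancel: -4x + (-2)y = 5 - 4 = 1
Simplify: 4x + 2y = -1
Locus: Perpendicular bisector of the segment from (0, 2) to (-2, 1): the line 4x + 2y = -1


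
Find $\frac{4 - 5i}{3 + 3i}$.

Multiply numerator and denominator by conjugate (3 - 3i):
= (4 - 5i)(3 - 3i) / (3^2 + 3^2)
= (-3 - 27i) / 18
Divide through by 3: (-1 - 9i) / 6
= -1/6 - (3/2)i


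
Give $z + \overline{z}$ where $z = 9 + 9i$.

z + conjugate(z) = (a + bi) + (a - bi) = 2a
= 2 * 9 = 18


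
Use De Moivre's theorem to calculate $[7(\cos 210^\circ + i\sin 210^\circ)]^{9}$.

By De Moivre: z^n = r^n(cos(nθ) + i sin(nθ))
= 7^9(cos(9*210°) + i sin(9*210°))
= 40353607(cos 90° + i sin 90°)
= 40353607i


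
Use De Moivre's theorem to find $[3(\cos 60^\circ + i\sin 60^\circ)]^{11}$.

By De Moivre: z^n = r^n(cos(nθ) + i sin(nθ))
= 3^11(cos(11*60°) + i sin(11*60°))
= 177147(cos 300° + i sin 300°)
= 177147/2 - (177147*sqrt(3)/2)i


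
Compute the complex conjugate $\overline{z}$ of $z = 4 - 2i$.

If z = a + bi, then conjugate(z) = a - bi
conjugate(4 - 2i) = 4 + 2i


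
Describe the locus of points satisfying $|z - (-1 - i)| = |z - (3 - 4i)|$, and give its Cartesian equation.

|z - z1| = |z - z2| means z is equidistant from z1 and z2,
i.e. the perpendicular bisector of the segment from (-1, -1) to (3, -4) (midpoint (1, -5/2)).
With z = x + yi, square both sides:
(x - (-1))^2 + (y - (-1))^2 = (x - 3)^2 + (y - (-4))^2
The x^2 and y^2 terms cancel: 8x + (-6)y = 25 - 2 = 23
Simplify: 8x - 6y = 23
Locus: Perpendicular bisector of the segment from (-1, -1) to (3, -4): the line 8x - 6y = 23


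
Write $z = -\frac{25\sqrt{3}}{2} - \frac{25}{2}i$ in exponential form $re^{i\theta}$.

r = |z| = sqrt((-25*sqrt(3)/2)^2 + (-25/2)^2) = sqrt(1875/4 + 625/4) = sqrt(625) = 25
θ = arctan(b/a) = arctan(-12.5/-21.6506) (quadrant-adjusted) = -150° = -5π/6
z = 25e^(-i*5π/6)


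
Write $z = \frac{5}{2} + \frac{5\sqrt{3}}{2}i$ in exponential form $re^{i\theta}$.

r = |z| = sqrt((5/2)^2 + (5*sqrt(3)/2)^2) = sqrt(25/4 + 75/4) = sqrt(25) = 5
θ = arctan(b/a) = arctan(4.3301/2.5) (quadrant-adjusted) = 60° = π/3
z = 5e^(i*π/3)


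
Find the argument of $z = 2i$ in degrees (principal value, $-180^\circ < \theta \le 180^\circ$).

a = 0 and b > 0, so z lies on the positive imaginary axis: θ = 90°


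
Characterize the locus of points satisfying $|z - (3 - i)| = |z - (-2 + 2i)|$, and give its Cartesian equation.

|z - z1| = |z - z2| means z is equidistant from z1 and z2,
i.e. the perpendicular bisector of the segment from (3, -1) to (-2, 2) (midpoint (1/2, 1/2)).
With z = x + yi, square both sides:
(x - 3)^2 + (y - (-1))^2 = (x - (-2))^2 + (y - 2)^2
The x^2 and y^2 terms cancel: -10x + 6y = 8 - 10 = -2
Simplify: 5x - 3y = 1
Locus: Perpendicular bisector of the segment from (3, -1) to (-2, 2): the line 5x - 3y = 1


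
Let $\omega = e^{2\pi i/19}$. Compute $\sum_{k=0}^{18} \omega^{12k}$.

Let ζ = ω^12 = e^(2πi·12/19). Since 19 ∤ 12, ζ ≠ 1.
Sum = Σ_{k=0}^{18} ζ^k = (ζ^19 - 1)/(ζ - 1) = (ω^{12·19} - 1)/(ζ - 1) = (1 - 1)/(ζ - 1) = 0


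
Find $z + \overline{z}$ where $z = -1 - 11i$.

z + conjugate(z) = (a + bi) + (a - bi) = 2a
= 2 * (-1) = -2


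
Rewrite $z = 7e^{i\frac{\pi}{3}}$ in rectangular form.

a = r cos θ = 7 * 1/2 = 7/2
b = r sin θ = 7 * sqrt(3)/2 = 7*sqrt(3)/2
z = 7/2 + (7*sqrt(3)/2)i


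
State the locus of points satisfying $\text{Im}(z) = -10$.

Im(z) = y where z = x + yi; the equation y = -10 is satisfied by all points with that y-coordinate
Locus: Horizontal line y = -10


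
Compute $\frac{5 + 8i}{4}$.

Divisor is real, so divide each part by 4:
= 5/4 + 2i


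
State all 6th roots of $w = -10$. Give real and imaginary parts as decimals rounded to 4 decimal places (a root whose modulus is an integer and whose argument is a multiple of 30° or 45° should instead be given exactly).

|w| = 10, arg(w) = 180°
Root modulus = 10^(1/6) ≈ 1.467799
Root arguments: θ_k = (180° + 360°k)/6 for k = 0, 1, ..., 5
Compute each root as (root modulus)(cos θ_k + i sin θ_k) using full-precision intermediates, then round to 4 decimal places.
Roots: 1.2712 + 0.7339i, 1.4678i, -1.2712 + 0.7339i, -1.2712 - 0.7339i, -1.4678i, 1.2712 - 0.7339i


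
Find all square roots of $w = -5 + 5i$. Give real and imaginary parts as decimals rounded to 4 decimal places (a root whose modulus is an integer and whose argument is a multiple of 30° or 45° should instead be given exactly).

|w| = sqrt(50) ≈ 7.071068, arg(w) = 135°
Root modulus = sqrt(50)^(1/2) ≈ 2.659148
Root arguments: θ_k = (135° + 360°k)/2 for k = 0, 1, ..., 1
Compute each root as (root modulus)(cos θ_k + i sin θ_k) using full-precision intermediates, then round to 4 decimal places.
Roots: 1.0176 + 2.4567i, -1.0176 - 2.4567i


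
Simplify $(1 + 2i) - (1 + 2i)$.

(1 - 1) + (2 - 2)i = 0


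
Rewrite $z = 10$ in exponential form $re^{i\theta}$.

r = |z| = sqrt((10)^2 + (0)^2) = sqrt(100 + 0) = sqrt(100) = 10
b = 0 and a > 0, so z lies on the positive real axis: θ = 0
z = 10e^(i*0) = 10


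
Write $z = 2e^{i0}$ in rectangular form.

a = r cos θ = 2 * 1 = 2
b = r sin θ = 2 * 0 = 0
z = 2


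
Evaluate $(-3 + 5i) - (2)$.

(-3 - 2) + (5 - 0)i = -5 + 5i


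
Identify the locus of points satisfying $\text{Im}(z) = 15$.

Im(z) = y where z = x + yi; the equation y = 15 is satisfied by all points with that y-coordinate
Locus: Horizontal line y = 15


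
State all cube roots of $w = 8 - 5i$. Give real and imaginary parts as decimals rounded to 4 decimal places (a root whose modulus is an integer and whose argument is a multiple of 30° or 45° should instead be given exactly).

|w| = sqrt(89) ≈ 9.433981, arg(w) ≈ 327.994617°
Root modulus = sqrt(89)^(1/3) ≈ 2.112994
Root arguments: θ_k = (arg(w) + 360°k)/3 for k = 0, 1, ..., 2
Compute each root as (root modulus)(cos θ_k + i sin θ_k) using full-precision intermediates, then round to 4 decimal places.
Roots: -0.6995 + 1.9939i, -1.3770 - 1.6027i, 2.0765 - 0.3912i


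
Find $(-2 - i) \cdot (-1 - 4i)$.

(a1*a2 - b1*b2) + (a1*b2 + b1*a2)i
= (2 - 4) + (8 + 1)i
= -2 + 9i


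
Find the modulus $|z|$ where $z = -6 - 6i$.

|z| = sqrt(a^2 + b^2) = sqrt((-6)^2 + (-6)^2) = sqrt(72) = sqrt(72)


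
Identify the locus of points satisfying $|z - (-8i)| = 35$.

|z - z0| = r describes a circle centered at z0 with radius r
Here z0 = -8i and r = 35
Locus: Circle centered at (0, -8) with radius 35


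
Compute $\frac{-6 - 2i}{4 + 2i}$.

Multiply numerator and denominator by conjugate (4 - 2i):
= (-6 - 2i)(4 - 2i) / (4^2 + 2^2)
= (-28 + 4i) / 20
Divide through by 4: (-7 + i) / 5
= -7/5 + (1/5)i


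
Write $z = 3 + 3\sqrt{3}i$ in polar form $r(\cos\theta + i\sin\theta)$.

r = |z| = sqrt(a^2 + b^2) = sqrt((3)^2 + (3*sqrt(3))^2) = sqrt(9 + 27) = sqrt(36) = 6
θ = arctan(b/a) = arctan(5.1962/3) (quadrant-adjusted) = 60°
z = 6(cos 60° + i sin 60°)


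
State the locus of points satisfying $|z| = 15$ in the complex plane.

|z| = 15 means sqrt(x^2 + y^2) = 15
This is a circle of radius 15 centered at the origin


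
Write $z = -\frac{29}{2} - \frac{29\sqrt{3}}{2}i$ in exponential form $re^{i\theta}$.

r = |z| = sqrt((-29/2)^2 + (-29*sqrt(3)/2)^2) = sqrt(841/4 + 2523/4) = sqrt(841) = 29
θ = arctan(b/a) = arctan(-25.1147/-14.5) (quadrant-adjusted) = -120° = -2π/3
z = 29e^(-i*2π/3)


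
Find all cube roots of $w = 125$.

|w| = 125, arg(w) = 0°
Root modulus = 125^(1/3) = 5
Root arguments: θ_k = (0° + 360°k)/3 for k = 0, 1, ..., 2
Roots: 5, -5/2 + (5*sqrt(3)/2)i, -5/2 - (5*sqrt(3)/2)i


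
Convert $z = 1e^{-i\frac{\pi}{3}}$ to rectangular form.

a = r cos θ = 1 * 1/2 = 1/2
b = r sin θ = 1 * -sqrt(3)/2 = -sqrt(3)/2
z = 1/2 - (sqrt(3)/2)i


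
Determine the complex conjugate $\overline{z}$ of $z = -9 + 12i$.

If z = a + bi, then conjugate(z) = a - bi
conjugate(-9 + 12i) = -9 - 12i


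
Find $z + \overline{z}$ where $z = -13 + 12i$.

z + conjugate(z) = (a + bi) + (a - bi) = 2a
= 2 * (-13) = -26


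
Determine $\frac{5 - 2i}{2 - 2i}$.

Multiply numerator and denominator by conjugate (2 + 2i):
= (5 - 2i)(2 + 2i) / (2^2 + (-2)^2)
= (14 + 6i) / 8
Divide through by 2: (7 + 3i) / 4
= 7/4 + (3/4)i


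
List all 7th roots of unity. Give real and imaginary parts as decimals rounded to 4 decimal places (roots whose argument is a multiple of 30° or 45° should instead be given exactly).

ω_k = e^(2πik/7) = cos(2πk/7) + i sin(2πk/7) for k = 0, 1, ..., 6
Roots: 1, 0.6235 + 0.7818i, -0.2225 + 0.9749i, -0.9010 + 0.4339i, -0.9010 - 0.4339i, -0.2225 - 0.9749i, 0.6235 - 0.7818i


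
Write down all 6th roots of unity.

ω_k = e^(2πik/6) = cos(2πk/6) + i sin(2πk/6) for k = 0, 1, ..., 5
Roots: 1, 1/2 + (sqrt(3)/2)i, -1/2 + (sqrt(3)/2)i, -1, -1/2 - (sqrt(3)/2)i, 1/2 - (sqrt(3)/2)i


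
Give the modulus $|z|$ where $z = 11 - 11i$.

|z| = sqrt(a^2 + b^2) = sqrt(11^2 + (-11)^2) = sqrt(242) = sqrt(242)


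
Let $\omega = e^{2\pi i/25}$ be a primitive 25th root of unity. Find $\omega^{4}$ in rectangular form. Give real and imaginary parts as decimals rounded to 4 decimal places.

ω^4 = e^(2πi·4/25) = e^(i·8π/25)
= cos(8π/25) + i sin(8π/25)
= 0.5358 + 0.8443i


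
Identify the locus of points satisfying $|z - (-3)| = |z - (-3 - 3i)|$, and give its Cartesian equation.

|z - z1| = |z - z2| means z is equidistant from z1 and z2,
i.e. the perpendicular bisector of the segment from (-3, 0) to (-3, -3) (midpoint (-3, -3/2)).
With z = x + yi, square both sides:
(x - (-3))^2 + (y - 0)^2 = (x - (-3))^2 + (y - (-3))^2
The x^2 and y^2 terms cancel: 0x + (-6)y = 18 - 9 = 9
Simplify: y = -3/2
Locus: Perpendicular bisector of the segment from (-3, 0) to (-3, -3): the line y = -3/2


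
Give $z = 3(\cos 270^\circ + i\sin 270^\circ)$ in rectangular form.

a = r cos θ = 3 * 0 = 0
b = r sin θ = 3 * -1 = -3
z = -3i


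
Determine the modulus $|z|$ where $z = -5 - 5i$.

|z| = sqrt(a^2 + b^2) = sqrt((-5)^2 + (-5)^2) = sqrt(50) = sqrt(50)


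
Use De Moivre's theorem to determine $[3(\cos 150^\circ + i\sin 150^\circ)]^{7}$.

By De Moivre: z^n = r^n(cos(nθ) + i sin(nθ))
= 3^7(cos(7*150°) + i sin(7*150°))
= 2187(cos 330° + i sin 330°)
= 2187*sqrt(3)/2 - (2187/2)i


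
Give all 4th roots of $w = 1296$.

|w| = 1296, arg(w) = 0°
Root modulus = 1296^(1/4) = 6
Root arguments: θ_k = (0° + 360°k)/4 for k = 0, 1, ..., 3
Roots: 6, 6i, -6, -6i


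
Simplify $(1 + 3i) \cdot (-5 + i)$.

(a1*a2 - b1*b2) + (a1*b2 + b1*a2)i
= (-5 - 3) + (1 + (-15))i
= -8 - 14i


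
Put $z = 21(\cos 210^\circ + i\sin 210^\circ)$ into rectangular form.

a = r cos θ = 21 * -sqrt(3)/2 = -21*sqrt(3)/2
b = r sin θ = 21 * -1/2 = -21/2
z = -21*sqrt(3)/2 - (21/2)i


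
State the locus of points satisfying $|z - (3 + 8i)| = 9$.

|z - z0| = r describes a circle centered at z0 with radius r
Here z0 = 3 + 8i and r = 9
Locus: Circle centered at (3, 8) with radius 9


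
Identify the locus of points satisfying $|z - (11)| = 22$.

|z - z0| = r describes a circle centered at z0 with radius r
Here z0 = 11 and r = 22
Locus: Circle centered at (11, 0) with radius 22


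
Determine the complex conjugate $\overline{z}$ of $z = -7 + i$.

If z = a + bi, then conjugate(z) = a - bi
conjugate(-7 + i) = -7 - i


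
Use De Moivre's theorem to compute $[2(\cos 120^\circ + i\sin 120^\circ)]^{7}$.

By De Moivre: z^n = r^n(cos(nθ) + i sin(nθ))
= 2^7(cos(7*120°) + i sin(7*120°))
= 128(cos 120° + i sin 120°)
= -64 + 64*sqrt(3)i


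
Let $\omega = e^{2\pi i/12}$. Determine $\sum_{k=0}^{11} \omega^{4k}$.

Let ζ = ω^4 = e^(2πi·4/12). Since 12 ∤ 4, ζ ≠ 1.
Sum = Σ_{k=0}^{11} ζ^k = (ζ^12 - 1)/(ζ - 1) = (ω^{4·12} - 1)/(ζ - 1) = (1 - 1)/(ζ - 1) = 0


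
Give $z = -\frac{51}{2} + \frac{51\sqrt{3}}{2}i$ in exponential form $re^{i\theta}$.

r = |z| = sqrt((-51/2)^2 + (51*sqrt(3)/2)^2) = sqrt(2601/4 + 7803/4) = sqrt(2601) = 51
θ = arctan(b/a) = arctan(44.1673/-25.5) (quadrant-adjusted) = 120° = 2π/3
z = 51e^(i*2π/3)


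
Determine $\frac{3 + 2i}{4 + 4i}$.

Multiply numerator and denominator by conjugate (4 - 4i):
= (3 + 2i)(4 - 4i) / (4^2 + 4^2)
= (20 - 4i) / 32
Divide through by 4: (5 - i) / 8
= 5/8 - (1/8)i


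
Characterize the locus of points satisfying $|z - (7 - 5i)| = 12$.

|z - z0| = r describes a circle centered at z0 with radius r
Here z0 = 7 - 5i and r = 12
Locus: Circle centered at (7, -5) with radius 12


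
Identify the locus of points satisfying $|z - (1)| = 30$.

|z - z0| = r describes a circle centered at z0 with radius r
Here z0 = 1 and r = 30
Locus: Circle centered at (1, 0) with radius 30


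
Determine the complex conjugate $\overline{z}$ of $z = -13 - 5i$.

If z = a + bi, then conjugate(z) = a - bi
conjugate(-13 - 5i) = -13 + 5i


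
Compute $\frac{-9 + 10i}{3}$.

Divisor is real, so divide each part by 3:
= -3 + (10/3)i


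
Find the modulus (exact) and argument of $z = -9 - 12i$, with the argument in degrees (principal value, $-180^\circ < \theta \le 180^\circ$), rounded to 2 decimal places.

|z| = sqrt((-9)^2 + (-12)^2) = 15
arg(z) = arctan(b/a) = arctan(-12/-9) (quadrant-adjusted) = -126.87°


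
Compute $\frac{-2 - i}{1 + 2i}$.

Multiply numerator and denominator by conjugate (1 - 2i):
= (-2 - i)(1 - 2i) / (1^2 + 2^2)
= (-4 + 3i) / 5
= -4/5 + (3/5)i


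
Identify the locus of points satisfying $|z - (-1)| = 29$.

|z - z0| = r describes a circle centered at z0 with radius r
Here z0 = -1 and r = 29
Locus: Circle centered at (-1, 0) with radius 29


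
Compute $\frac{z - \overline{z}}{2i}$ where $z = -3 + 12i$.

z - conjugate(z) = 2bi
(z - conjugate(z))/(2i) = 2bi/(2i) = b = 12


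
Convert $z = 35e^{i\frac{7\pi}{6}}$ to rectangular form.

a = r cos θ = 35 * -sqrt(3)/2 = -35*sqrt(3)/2
b = r sin θ = 35 * -1/2 = -35/2
z = -35*sqrt(3)/2 - (35/2)i


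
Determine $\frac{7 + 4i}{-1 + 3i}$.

Multiply numerator and denominator by conjugate (-1 - 3i):
= (7 + 4i)(-1 - 3i) / ((-1)^2 + 3^2)
= (5 - 25i) / 10
Divide through by 5: (1 - 5i) / 2
= 1/2 - (5/2)i


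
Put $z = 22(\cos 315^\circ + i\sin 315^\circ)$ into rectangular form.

a = r cos θ = 22 * sqrt(2)/2 = 11*sqrt(2)
b = r sin θ = 22 * -sqrt(2)/2 = -11*sqrt(2)
z = 11*sqrt(2) - 11*sqrt(2)i


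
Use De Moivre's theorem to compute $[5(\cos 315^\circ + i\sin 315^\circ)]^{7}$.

By De Moivre: z^n = r^n(cos(nθ) + i sin(nθ))
= 5^7(cos(7*315°) + i sin(7*315°))
= 78125(cos 45° + i sin 45°)
= 78125*sqrt(2)/2 + (78125*sqrt(2)/2)i


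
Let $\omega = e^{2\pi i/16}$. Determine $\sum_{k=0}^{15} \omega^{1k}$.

Let ζ = ω^1 = e^(2πi·1/16). Since 16 ∤ 1, ζ ≠ 1.
Sum = Σ_{k=0}^{15} ζ^k = (ζ^16 - 1)/(ζ - 1) = (ω^{1·16} - 1)/(ζ - 1) = (1 - 1)/(ζ - 1) = 0


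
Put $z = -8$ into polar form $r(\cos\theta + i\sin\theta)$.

r = |z| = sqrt(a^2 + b^2) = sqrt((-8)^2 + (0)^2) = sqrt(64 + 0) = sqrt(64) = 8
b = 0 and a < 0, so z lies on the negative real axis: θ = 180°
z = 8(cos 180° + i sin 180°)


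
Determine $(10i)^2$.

(a + bi)^2 = a^2 - b^2 + 2abi
= 0^2 - 10^2 + 2*0*10i
= -100


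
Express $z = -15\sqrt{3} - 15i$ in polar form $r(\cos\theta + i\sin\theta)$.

r = |z| = sqrt(a^2 + b^2) = sqrt((-15*sqrt(3))^2 + (-15)^2) = sqrt(675 + 225) = sqrt(900) = 30
θ = arctan(b/a) = arctan(-15/-25.9808) (quadrant-adjusted) = 210°
z = 30(cos 210° + i sin 210°)


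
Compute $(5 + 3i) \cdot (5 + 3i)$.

(a1*a2 - b1*b2) + (a1*b2 + b1*a2)i
= (25 - 9) + (15 + 15)i
= 16 + 30i


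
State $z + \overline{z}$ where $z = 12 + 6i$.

z + conjugate(z) = (a + bi) + (a - bi) = 2a
= 2 * 12 = 24


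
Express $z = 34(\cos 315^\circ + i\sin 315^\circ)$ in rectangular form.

a = r cos θ = 34 * sqrt(2)/2 = 17*sqrt(2)
b = r sin θ = 34 * -sqrt(2)/2 = -17*sqrt(2)
z = 17*sqrt(2) - 17*sqrt(2)i


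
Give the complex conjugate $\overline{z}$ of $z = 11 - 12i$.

If z = a + bi, then conjugate(z) = a - bi
conjugate(11 - 12i) = 11 + 12i


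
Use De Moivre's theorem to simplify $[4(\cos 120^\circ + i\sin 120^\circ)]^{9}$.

By De Moivre: z^n = r^n(cos(nθ) + i sin(nθ))
= 4^9(cos(9*120°) + i sin(9*120°))
= 262144(cos 0° + i sin 0°)
= 262144


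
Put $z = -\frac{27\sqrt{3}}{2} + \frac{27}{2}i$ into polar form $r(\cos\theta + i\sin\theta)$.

r = |z| = sqrt(a^2 + b^2) = sqrt((-27*sqrt(3)/2)^2 + (27/2)^2) = sqrt(2187/4 + 729/4) = sqrt(729) = 27
θ = arctan(b/a) = arctan(13.5/-23.3827) (quadrant-adjusted) = 150°
z = 27(cos 150° + i sin 150°)


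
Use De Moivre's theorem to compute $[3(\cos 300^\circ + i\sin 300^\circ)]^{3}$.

By De Moivre: z^n = r^n(cos(nθ) + i sin(nθ))
= 3^3(cos(3*300°) + i sin(3*300°))
= 27(cos 180° + i sin 180°)
= -27


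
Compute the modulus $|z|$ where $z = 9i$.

|z| = sqrt(a^2 + b^2) = sqrt(0^2 + 9^2) = sqrt(81) = 9


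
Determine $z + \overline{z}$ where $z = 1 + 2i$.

z + conjugate(z) = (a + bi) + (a - bi) = 2a
= 2 * 1 = 2


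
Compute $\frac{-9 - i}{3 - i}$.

Multiply numerator and denominator by conjugate (3 + i):
= (-9 - i)(3 + i) / (3^2 + (-1)^2)
= (-26 - 12i) / 10
Divide through by 2: (-13 - 6i) / 5
= -13/5 - (6/5)i


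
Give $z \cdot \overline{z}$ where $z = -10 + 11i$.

z * conjugate(z) = |z|^2 = a^2 + b^2
= (-10)^2 + 11^2 = 221


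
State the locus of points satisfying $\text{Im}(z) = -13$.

Im(z) = y where z = x + yi; the equation y = -13 is satisfied by all points with that y-coordinate
Locus: Horizontal line y = -13


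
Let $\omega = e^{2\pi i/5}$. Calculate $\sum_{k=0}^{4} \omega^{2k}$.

Let ζ = ω^2 = e^(2πi·2/5). Since 5 ∤ 2, ζ ≠ 1.
Sum = Σ_{k=0}^{4} ζ^k = (ζ^5 - 1)/(ζ - 1) = (ω^{2·5} - 1)/(ζ - 1) = (1 - 1)/(ζ - 1) = 0


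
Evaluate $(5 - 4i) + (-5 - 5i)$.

(5 + (-5)) + (-4 + (-5))i = -9i


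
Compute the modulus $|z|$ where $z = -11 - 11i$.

|z| = sqrt(a^2 + b^2) = sqrt((-11)^2 + (-11)^2) = sqrt(242) = sqrt(242)


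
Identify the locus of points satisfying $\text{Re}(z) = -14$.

Re(z) = x where z = x + yi; the equation x = -14 is satisfied by all points with that x-coordinate
Locus: Vertical line x = -14


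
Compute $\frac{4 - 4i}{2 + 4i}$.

Multiply numerator and denominator by conjugate (2 - 4i):
= (4 - 4i)(2 - 4i) / (2^2 + 4^2)
= (-8 - 24i) / 20
Divide through by 4: (-2 - 6i) / 5
= -2/5 - (6/5)i


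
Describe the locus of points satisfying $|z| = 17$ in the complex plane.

|z| = 17 means sqrt(x^2 + y^2) = 17
This is a circle of radius 17 centered at the origin


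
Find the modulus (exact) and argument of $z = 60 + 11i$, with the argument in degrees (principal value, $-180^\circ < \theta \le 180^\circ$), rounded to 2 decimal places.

|z| = sqrt(60^2 + 11^2) = 61
arg(z) = arctan(b/a) = arctan(11/60) (quadrant-adjusted) = 10.39°


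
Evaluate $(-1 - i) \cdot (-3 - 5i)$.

(a1*a2 - b1*b2) + (a1*b2 + b1*a2)i
= (3 - 5) + (5 + 3)i
= -2 + 8i


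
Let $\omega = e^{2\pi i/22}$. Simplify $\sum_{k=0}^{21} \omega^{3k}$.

Let ζ = ω^3 = e^(2πi·3/22). Since 22 ∤ 3, ζ ≠ 1.
Sum = Σ_{k=0}^{21} ζ^k = (ζ^22 - 1)/(ζ - 1) = (ω^{3·22} - 1)/(ζ - 1) = (1 - 1)/(ζ - 1) = 0


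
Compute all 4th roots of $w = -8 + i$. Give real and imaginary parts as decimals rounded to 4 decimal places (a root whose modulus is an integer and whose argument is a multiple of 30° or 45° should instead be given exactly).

|w| = sqrt(65) ≈ 8.062258, arg(w) ≈ 172.874984°
Root modulus = sqrt(65)^(1/4) ≈ 1.685055
Root arguments: θ_k = (arg(w) + 360°k)/4 for k = 0, 1, ..., 3
Compute each root as (root modulus)(cos θ_k + i sin θ_k) using full-precision intermediates, then round to 4 decimal places.
Roots: 1.2280 + 1.1539i, -1.1539 + 1.2280i, -1.2280 - 1.1539i, 1.1539 - 1.2280i


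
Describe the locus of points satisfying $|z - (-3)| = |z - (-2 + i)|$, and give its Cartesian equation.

|z - z1| = |z - z2| means z is equidistant from z1 and z2,
i.e. the perpendicular bisector of the segment from (-3, 0) to (-2, 1) (midpoint (-5/2, 1/2)).
With z = x + yi, square both sides:
(x - (-3))^2 + (y - 0)^2 = (x - (-2))^2 + (y - 1)^2
The x^2 and y^2 terms cancel: 2x + 2y = 5 - 9 = -4
Simplify: x + y = -2
Locus: Perpendicular bisector of the segment from (-3, 0) to (-2, 1): the line x + y = -2


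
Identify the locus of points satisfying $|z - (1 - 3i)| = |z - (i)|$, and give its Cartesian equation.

|z - z1| = |z - z2| means z is equidistant from z1 and z2,
i.e. the perpendicular bisector of the segment from (1, -3) to (0, 1) (midpoint (1/2, -1)).
With z = x + yi, square both sides:
(x - 1)^2 + (y - (-3))^2 = (x - 0)^2 + (y - 1)^2
The x^2 and y^2 terms cancel: -2x + 8y = 1 - 10 = -9
Simplify: 2x - 8y = 9
Locus: Perpendicular bisector of the segment from (1, -3) to (0, 1): the line 2x - 8y = 9


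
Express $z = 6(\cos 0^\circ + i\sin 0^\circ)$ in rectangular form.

a = r cos θ = 6 * 1 = 6
b = r sin θ = 6 * 0 = 0
z = 6


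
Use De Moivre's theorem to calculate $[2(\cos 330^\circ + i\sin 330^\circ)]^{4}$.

By De Moivre: z^n = r^n(cos(nθ) + i sin(nθ))
= 2^4(cos(4*330°) + i sin(4*330°))
= 16(cos 240° + i sin 240°)
= -8 - 8*sqrt(3)i


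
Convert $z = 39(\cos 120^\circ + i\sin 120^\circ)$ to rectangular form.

a = r cos θ = 39 * -1/2 = -39/2
b = r sin θ = 39 * sqrt(3)/2 = 39*sqrt(3)/2
z = -39/2 + (39*sqrt(3)/2)i


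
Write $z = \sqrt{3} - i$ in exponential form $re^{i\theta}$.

r = |z| = sqrt((sqrt(3))^2 + (-1)^2) = sqrt(3 + 1) = sqrt(4) = 2
θ = arctan(b/a) = arctan(-1/1.7321) (quadrant-adjusted) = -30° = -π/6
z = 2e^(-i*π/6)


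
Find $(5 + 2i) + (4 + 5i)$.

(5 + 4) + (2 + 5)i = 9 + 7i


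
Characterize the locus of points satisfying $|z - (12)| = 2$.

|z - z0| = r describes a circle centered at z0 with radius r
Here z0 = 12 and r = 2
Locus: Circle centered at (12, 0) with radius 2


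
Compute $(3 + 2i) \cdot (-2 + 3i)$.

(a1*a2 - b1*b2) + (a1*b2 + b1*a2)i
= (-6 - 6) + (9 + (-4))i
= -12 + 5i


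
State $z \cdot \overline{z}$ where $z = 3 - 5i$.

z * conjugate(z) = |z|^2 = a^2 + b^2
= 3^2 + (-5)^2 = 34


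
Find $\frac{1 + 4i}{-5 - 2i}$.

Multiply numerator and denominator by conjugate (-5 + 2i):
= (1 + 4i)(-5 + 2i) / ((-5)^2 + (-2)^2)
= (-13 - 18i) / 29
= -13/29 - (18/29)i


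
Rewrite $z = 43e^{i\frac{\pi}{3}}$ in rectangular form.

a = r cos θ = 43 * 1/2 = 43/2
b = r sin θ = 43 * sqrt(3)/2 = 43*sqrt(3)/2
z = 43/2 + (43*sqrt(3)/2)i


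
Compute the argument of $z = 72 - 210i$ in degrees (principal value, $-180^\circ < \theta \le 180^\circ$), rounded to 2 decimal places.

θ = arctan(b/a) = arctan(-210/72) (quadrant-adjusted) = -71.08°


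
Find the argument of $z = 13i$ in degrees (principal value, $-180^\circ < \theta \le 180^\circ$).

a = 0 and b > 0, so z lies on the positive imaginary axis: θ = 90°


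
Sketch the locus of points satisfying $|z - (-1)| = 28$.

|z - z0| = r describes a circle centered at z0 with radius r
Here z0 = -1 and r = 28
Locus: Circle centered at (-1, 0) with radius 28


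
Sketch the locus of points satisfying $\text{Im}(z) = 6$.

Im(z) = y where z = x + yi; the equation y = 6 is satisfied by all points with that y-coordinate
Locus: Horizontal line y = 6


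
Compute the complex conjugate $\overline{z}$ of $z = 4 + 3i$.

If z = a + bi, then conjugate(z) = a - bi
conjugate(4 + 3i) = 4 - 3i


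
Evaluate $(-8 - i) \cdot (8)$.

(a1*a2 - b1*b2) + (a1*b2 + b1*a2)i
= (-64 - 0) + (0 + (-8))i
= -64 - 8i


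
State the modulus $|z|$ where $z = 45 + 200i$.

|z| = sqrt(a^2 + b^2) = sqrt(45^2 + 200^2) = sqrt(42025) = 205


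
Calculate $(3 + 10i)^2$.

(a + bi)^2 = a^2 - b^2 + 2abi
= 3^2 - 10^2 + 2*3*10i
= -91 + 60i


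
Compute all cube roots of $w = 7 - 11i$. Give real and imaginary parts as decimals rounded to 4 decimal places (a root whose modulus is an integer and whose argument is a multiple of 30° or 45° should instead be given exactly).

|w| = sqrt(170) ≈ 13.038405, arg(w) ≈ 302.471192°
Root modulus = sqrt(170)^(1/3) ≈ 2.353648
Root arguments: θ_k = (arg(w) + 360°k)/3 for k = 0, 1, ..., 2
Compute each root as (root modulus)(cos θ_k + i sin θ_k) using full-precision intermediates, then round to 4 decimal places.
Roots: -0.4420 + 2.3118i, -1.7811 - 1.5387i, 2.2230 - 0.7731i


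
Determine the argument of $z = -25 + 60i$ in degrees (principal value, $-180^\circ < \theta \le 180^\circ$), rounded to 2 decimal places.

θ = arctan(b/a) = arctan(60/-25) (quadrant-adjusted) = 112.62°


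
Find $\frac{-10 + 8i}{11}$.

Divisor is real, so divide each part by 11:
= -10/11 + (8/11)i


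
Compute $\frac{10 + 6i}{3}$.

Divisor is real, so divide each part by 3:
= 10/3 + 2i


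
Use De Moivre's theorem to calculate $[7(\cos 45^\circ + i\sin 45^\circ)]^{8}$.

By De Moivre: z^n = r^n(cos(nθ) + i sin(nθ))
= 7^8(cos(8*45°) + i sin(8*45°))
= 5764801(cos 0° + i sin 0°)
= 5764801


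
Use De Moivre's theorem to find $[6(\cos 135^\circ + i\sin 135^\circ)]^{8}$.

By De Moivre: z^n = r^n(cos(nθ) + i sin(nθ))
= 6^8(cos(8*135°) + i sin(8*135°))
= 1679616(cos 0° + i sin 0°)
= 1679616


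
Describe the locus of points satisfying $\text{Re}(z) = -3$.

Re(z) = x where z = x + yi; the equation x = -3 is satisfied by all points with that x-coordinate
Locus: Vertical line x = -3


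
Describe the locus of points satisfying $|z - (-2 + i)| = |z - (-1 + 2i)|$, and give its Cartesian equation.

|z - z1| = |z - z2| means z is equidistant from z1 and z2,
i.e. the perpendicular bisector of the segment from (-2, 1) to (-1, 2) (midpoint (-3/2, 3/2)).
With z = x + yi, square both sides:
(x - (-2))^2 + (y - 1)^2 = (x - (-1))^2 + (y - 2)^2
The x^2 and y^2 terms cancel: 2x + 2y = 5 - 5 = 0
Simplify: x + y = 0
Locus: Perpendicular bisector of the segment from (-2, 1) to (-1, 2): the line x + y = 0


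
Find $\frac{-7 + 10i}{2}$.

Divisor is real, so divide each part by 2:
= -7/2 + 5i


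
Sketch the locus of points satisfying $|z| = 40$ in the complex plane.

|z| = 40 means sqrt(x^2 + y^2) = 40
This is a circle of radius 40 centered at the origin


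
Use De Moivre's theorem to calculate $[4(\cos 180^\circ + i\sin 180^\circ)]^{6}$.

By De Moivre: z^n = r^n(cos(nθ) + i sin(nθ))
= 4^6(cos(6*180°) + i sin(6*180°))
= 4096(cos 0° + i sin 0°)
= 4096


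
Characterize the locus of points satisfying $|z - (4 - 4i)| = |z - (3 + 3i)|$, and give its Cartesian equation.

|z - z1| = |z - z2| means z is equidistant from z1 and z2,
i.e. the perpendicular bisector of the segment from (4, -4) to (3, 3) (midpoint (7/2, -1/2)).
With z = x + yi, square both sides:
(x - 4)^2 + (y - (-4))^2 = (x - 3)^2 + (y - 3)^2
The x^2 and y^2 terms cancel: -2x + 14y = 18 - 32 = -14
Simplify: x - 7y = 7
Locus: Perpendicular bisector of the segment from (4, -4) to (3, 3): the line x - 7y = 7


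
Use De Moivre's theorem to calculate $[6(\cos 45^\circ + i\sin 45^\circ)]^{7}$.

By De Moivre: z^n = r^n(cos(nθ) + i sin(nθ))
= 6^7(cos(7*45°) + i sin(7*45°))
= 279936(cos 315° + i sin 315°)
= 139968*sqrt(2) - 139968*sqrt(2)i


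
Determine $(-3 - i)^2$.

(a + bi)^2 = a^2 - b^2 + 2abi
= (-3)^2 - (-1)^2 + 2*(-3)*(-1)i
= 8 + 6i


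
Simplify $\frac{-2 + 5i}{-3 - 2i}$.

Multiply numerator and denominator by conjugate (-3 + 2i):
= (-2 + 5i)(-3 + 2i) / ((-3)^2 + (-2)^2)
= (-4 - 19i) / 13
= -4/13 - (19/13)i


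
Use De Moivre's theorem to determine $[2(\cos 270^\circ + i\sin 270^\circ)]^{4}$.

By De Moivre: z^n = r^n(cos(nθ) + i sin(nθ))
= 2^4(cos(4*270°) + i sin(4*270°))
= 16(cos 0° + i sin 0°)
= 16
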